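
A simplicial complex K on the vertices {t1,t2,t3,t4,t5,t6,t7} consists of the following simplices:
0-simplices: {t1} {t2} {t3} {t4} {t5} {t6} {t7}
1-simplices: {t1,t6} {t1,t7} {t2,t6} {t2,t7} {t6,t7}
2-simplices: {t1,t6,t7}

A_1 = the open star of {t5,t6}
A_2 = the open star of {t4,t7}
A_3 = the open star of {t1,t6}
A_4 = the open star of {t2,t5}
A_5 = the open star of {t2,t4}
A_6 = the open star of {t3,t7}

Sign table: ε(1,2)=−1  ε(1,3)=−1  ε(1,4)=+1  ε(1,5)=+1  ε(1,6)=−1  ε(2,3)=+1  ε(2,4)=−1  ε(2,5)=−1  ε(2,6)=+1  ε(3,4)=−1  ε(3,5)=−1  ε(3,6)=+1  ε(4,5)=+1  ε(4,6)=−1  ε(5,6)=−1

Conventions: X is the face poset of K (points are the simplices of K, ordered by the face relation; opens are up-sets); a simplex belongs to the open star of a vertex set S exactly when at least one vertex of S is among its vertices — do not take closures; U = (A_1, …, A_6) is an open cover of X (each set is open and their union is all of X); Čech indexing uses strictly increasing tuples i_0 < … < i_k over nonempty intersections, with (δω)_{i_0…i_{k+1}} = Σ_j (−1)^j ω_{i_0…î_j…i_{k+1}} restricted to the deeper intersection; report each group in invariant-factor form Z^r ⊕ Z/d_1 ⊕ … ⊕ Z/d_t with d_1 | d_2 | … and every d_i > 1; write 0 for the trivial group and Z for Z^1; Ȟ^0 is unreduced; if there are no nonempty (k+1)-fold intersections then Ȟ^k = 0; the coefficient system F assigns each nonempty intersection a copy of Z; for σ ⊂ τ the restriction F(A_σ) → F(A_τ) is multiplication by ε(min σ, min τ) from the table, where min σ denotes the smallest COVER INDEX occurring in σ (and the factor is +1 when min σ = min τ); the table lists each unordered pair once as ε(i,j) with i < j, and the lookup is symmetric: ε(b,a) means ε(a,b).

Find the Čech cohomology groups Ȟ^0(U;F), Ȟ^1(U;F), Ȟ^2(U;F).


cover nerve:
  A1={{t5},{t6},{t1,t6},{t2,t6},{t6,t7},{t1,t6,t7}} A2={{t4},{t7},{t1,t7},{t2,t7},{t6,t7},{t1,t6,t7}} A3={{t1},{t6},{t1,t6},{t1,t7},{t2,t6},{t6,t7},{t1,t6,t7}} A4={{t2},{t5},{t2,t6},{t2,t7}} A5={{t2},{t4},{t2,t6},{t2,t7}} A6={{t3},{t7},{t1,t7},{t2,t7},{t6,t7},{t1,t6,t7}}
  A12={{t6,t7},{t1,t6,t7}} A13={{t6},{t1,t6},{t2,t6},{t6,t7},{t1,t6,t7}} A14={{t5},{t2,t6}} A15={{t2,t6}} A16={{t6,t7},{t1,t6,t7}} A23={{t1,t7},{t6,t7},{t1,t6,t7}} A24={{t2,t7}} A25={{t4},{t2,t7}} A26={{t7},{t1,t7},{t2,t7},{t6,t7},{t1,t6,t7}} A34={{t2,t6}} A35={{t2,t6}} A36={{t1,t7},{t6,t7},{t1,t6,t7}} A45={{t2},{t2,t6},{t2,t7}} A46={{t2,t7}} A56={{t2,t7}}
  A123={{t6,t7},{t1,t6,t7}} A126={{t6,t7},{t1,t6,t7}} A134={{t2,t6}} A135={{t2,t6}} A136={{t6,t7},{t1,t6,t7}} A145={{t2,t6}} A236={{t1,t7},{t6,t7},{t1,t6,t7}} A245={{t2,t7}} A246={{t2,t7}} A256={{t2,t7}} A345={{t2,t6}} A456={{t2,t7}}
  A1236={{t6,t7},{t1,t6,t7}} A1345={{t2,t6}} A2456={{t2,t7}}
C dims 6,15,12,3; δ0: rk 5, SNF 1^5; δ1: rk 9, SNF 1^9; δ2: rk 3, SNF 1^3
Ȟ^0: (6−5)−0=1 ⇒ Z
Ȟ^1: (15−9)−5=1 ⇒ Z
Ȟ^2: (12−3)−9=0 ⇒ 0

Ȟ^0 = Z, Ȟ^1 = Z, Ȟ^2 = 0


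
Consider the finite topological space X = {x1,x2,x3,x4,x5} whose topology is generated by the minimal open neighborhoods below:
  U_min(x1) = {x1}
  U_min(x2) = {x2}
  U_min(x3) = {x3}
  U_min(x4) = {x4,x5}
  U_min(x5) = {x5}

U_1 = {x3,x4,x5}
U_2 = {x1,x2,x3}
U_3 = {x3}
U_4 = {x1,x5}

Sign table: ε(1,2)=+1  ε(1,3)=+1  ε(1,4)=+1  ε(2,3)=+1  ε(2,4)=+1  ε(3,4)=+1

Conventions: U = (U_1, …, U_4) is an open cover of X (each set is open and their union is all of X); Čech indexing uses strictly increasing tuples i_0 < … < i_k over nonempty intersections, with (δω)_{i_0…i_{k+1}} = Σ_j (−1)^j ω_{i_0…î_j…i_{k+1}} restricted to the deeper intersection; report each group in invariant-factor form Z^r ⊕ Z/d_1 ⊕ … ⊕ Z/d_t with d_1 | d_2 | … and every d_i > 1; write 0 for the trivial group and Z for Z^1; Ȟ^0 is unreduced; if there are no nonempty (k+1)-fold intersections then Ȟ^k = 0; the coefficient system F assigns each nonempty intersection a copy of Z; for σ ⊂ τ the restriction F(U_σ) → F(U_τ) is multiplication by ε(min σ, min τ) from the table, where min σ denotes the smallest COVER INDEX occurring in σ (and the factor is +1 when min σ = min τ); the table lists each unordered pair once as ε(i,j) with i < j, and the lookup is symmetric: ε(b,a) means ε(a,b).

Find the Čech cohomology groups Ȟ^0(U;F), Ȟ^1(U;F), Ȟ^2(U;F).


intersection data:
  U12={x3} U13={x3} U14={x5} U23={x3} U24={x1}
  U123={x3}
C dims 4,5,1; δ0: rk 3, SNF 1^3; δ1: rk 1, SNF 1^1
Ȟ^0 = (4 − 3) − 0 = 1, so Ȟ^0 ≅ Z
Ȟ^1 = (5 − 1) − 3 = 1, so Ȟ^1 ≅ Z
Ȟ^2 = (1 − 0) − 1 = 0, so Ȟ^2 ≅ 0

Ȟ^0(U;F) ≅ Z, Ȟ^1(U;F) ≅ Z and Ȟ^2(U;F) ≅ 0


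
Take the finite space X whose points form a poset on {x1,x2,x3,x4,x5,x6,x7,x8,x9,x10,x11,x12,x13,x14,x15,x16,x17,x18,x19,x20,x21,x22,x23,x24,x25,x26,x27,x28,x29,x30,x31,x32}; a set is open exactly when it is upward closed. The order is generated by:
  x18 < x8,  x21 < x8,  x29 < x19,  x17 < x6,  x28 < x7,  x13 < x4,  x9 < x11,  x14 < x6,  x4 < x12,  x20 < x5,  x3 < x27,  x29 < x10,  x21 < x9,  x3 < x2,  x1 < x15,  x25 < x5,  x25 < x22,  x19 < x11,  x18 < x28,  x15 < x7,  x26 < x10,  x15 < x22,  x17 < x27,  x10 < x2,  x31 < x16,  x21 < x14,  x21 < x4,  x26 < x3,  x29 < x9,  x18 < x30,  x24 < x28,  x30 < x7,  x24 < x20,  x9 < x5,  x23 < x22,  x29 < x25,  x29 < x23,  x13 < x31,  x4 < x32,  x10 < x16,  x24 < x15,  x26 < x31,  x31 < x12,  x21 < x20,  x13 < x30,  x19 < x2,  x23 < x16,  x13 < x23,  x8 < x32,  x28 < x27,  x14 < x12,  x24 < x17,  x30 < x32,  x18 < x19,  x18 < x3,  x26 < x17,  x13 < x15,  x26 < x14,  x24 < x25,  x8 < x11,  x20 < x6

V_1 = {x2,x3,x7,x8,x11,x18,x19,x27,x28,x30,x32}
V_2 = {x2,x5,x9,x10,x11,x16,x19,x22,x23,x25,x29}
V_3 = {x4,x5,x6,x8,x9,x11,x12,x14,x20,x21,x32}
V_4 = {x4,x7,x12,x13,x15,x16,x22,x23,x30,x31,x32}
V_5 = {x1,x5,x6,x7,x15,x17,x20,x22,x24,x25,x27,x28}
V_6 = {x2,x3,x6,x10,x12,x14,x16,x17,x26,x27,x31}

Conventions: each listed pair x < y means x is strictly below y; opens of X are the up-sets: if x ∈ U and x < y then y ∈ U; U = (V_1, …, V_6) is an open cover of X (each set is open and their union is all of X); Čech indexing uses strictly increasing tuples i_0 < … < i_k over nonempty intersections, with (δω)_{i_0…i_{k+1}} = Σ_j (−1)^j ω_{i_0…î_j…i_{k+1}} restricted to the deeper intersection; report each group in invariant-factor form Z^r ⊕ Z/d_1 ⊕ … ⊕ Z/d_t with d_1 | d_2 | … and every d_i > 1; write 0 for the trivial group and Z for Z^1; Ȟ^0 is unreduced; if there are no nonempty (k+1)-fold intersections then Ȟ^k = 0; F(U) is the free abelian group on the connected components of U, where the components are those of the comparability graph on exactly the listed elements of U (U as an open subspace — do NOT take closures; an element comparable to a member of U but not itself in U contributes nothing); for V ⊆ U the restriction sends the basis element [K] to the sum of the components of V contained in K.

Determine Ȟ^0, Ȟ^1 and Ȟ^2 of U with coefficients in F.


Ȟ^0 = Z,  Ȟ^1 = 0,  Ȟ^2 = Z/2

nonempty intersections:
  V12={x2,x11,x19} V13={x8,x11,x32} V14={x7,x30,x32} V15={x7,x27,x28} V16={x2,x3,x27} V23={x5,x9,x11} V24={x16,x22,x23} V25={x5,x22,x25} V26={x2,x10,x16} V34={x4,x12,x32} V35={x5,x6,x20} V36={x6,x12,x14} V45={x7,x15,x22} V46={x12,x16,x31} V56={x6,x17,x27}
  V123={x11} V126={x2} V134={x32} V145={x7} V156={x27} V235={x5} V245={x22} V246={x16} V346={x12} V356={x6}
components per intersection:
  V1: {x2,x3,x7,x8,x11,x18,x19,x27,x28,x30,x32}
  V2: {x2,x5,x9,x10,x11,x16,x19,x22,x23,x25,x29}
  V3: {x4,x5,x6,x8,x9,x11,x12,x14,x20,x21,x32}
  V4: {x4,x7,x12,x13,x15,x16,x22,x23,x30,x31,x32}
  V5: {x1,x5,x6,x7,x15,x17,x20,x22,x24,x25,x27,x28}
  V6: {x2,x3,x6,x10,x12,x14,x16,x17,x26,x27,x31}
  V12: {x2,x11,x19}
  V13: {x8,x11,x32}
  V14: {x7,x30,x32}
  V15: {x7,x27,x28}
  V16: {x2,x3,x27}
  V23: {x5,x9,x11}
  V24: {x16,x22,x23}
  V25: {x5,x22,x25}
  V26: {x2,x10,x16}
  V34: {x4,x12,x32}
  V35: {x5,x6,x20}
  V36: {x6,x12,x14}
  V45: {x7,x15,x22}
  V46: {x12,x16,x31}
  V56: {x6,x17,x27}
  V123: {x11}
  V126: {x2}
  V134: {x32}
  V145: {x7}
  V156: {x27}
  V235: {x5}
  V245: {x22}
  V246: {x16}
  V346: {x12}
  V356: {x6}
C dims 6,15,10; δ0: rk 5, SNF 1^5; δ1: rk 10, SNF 1^9·2
Ȟ^0: (6−5)−0=1 ⇒ Z
Ȟ^1: (15−10)−5=0 ⇒ 0
Ȟ^2: (10−0)−10=0 plus torsion [2] ⇒ Z/2


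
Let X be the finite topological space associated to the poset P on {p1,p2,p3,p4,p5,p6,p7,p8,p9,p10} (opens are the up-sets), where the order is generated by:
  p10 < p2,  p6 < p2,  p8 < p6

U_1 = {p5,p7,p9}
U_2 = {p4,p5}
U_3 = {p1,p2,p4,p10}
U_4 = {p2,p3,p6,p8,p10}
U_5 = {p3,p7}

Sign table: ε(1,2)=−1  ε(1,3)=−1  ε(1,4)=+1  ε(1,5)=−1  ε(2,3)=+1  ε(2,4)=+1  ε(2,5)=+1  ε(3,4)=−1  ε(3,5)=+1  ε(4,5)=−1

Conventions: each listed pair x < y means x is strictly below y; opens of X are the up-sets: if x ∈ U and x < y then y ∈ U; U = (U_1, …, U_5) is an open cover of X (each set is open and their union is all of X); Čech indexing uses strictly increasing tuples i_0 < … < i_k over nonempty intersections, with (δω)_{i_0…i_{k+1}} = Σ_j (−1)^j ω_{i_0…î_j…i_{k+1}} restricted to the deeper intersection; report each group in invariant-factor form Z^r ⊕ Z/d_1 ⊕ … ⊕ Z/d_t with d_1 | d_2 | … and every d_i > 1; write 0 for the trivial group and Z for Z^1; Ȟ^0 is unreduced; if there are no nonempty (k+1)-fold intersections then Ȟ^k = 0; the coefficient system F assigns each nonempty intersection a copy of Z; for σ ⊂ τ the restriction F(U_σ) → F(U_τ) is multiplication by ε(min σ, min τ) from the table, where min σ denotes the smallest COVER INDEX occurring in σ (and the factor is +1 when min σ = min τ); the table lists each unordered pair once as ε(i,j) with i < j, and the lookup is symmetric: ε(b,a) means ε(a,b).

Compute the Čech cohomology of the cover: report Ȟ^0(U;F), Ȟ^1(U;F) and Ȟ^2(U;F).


intersection data:
  U12={p5} U15={p7} U23={p4} U34={p2,p10} U45={p3}
C dims 5,5; δ0: rk 4, SNF 1^4
Ȟ^0 = (5 − 4) − 0 = 1, so Ȟ^0 ≅ Z
Ȟ^1 = (5 − 0) − 4 = 1, so Ȟ^1 ≅ Z
Ȟ^2 = (0 − 0) − 0 = 0, so Ȟ^2 ≅ 0

Ȟ^0 ≅ Z; Ȟ^1 ≅ Z; Ȟ^2 ≅ 0


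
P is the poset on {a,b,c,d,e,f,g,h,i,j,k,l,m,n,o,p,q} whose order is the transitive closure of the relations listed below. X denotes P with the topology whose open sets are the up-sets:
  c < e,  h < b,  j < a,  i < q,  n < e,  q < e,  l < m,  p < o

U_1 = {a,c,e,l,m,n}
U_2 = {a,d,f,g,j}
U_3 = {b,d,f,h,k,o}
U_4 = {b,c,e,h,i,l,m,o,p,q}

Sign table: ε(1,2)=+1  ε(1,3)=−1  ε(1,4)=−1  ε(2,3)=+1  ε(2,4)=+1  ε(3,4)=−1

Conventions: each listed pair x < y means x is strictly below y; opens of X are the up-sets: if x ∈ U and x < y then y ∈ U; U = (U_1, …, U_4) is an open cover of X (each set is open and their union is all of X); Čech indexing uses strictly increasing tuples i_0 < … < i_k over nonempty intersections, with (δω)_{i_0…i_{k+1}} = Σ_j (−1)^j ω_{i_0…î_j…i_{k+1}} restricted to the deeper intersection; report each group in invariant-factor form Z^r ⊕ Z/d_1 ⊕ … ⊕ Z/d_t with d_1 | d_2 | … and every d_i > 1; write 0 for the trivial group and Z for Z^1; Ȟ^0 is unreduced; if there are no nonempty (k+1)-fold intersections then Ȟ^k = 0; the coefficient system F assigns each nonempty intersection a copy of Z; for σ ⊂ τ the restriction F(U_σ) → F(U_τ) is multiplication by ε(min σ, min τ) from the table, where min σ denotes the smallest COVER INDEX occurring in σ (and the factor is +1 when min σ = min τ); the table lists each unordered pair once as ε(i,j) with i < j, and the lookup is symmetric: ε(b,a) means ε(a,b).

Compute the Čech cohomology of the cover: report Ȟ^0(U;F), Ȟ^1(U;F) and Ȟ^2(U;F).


Ȟ^0 = Z; Ȟ^1 = Z; Ȟ^2 = 0

intersection data:
  U12={a} U14={c,e,l,m} U23={d,f} U34={b,h,o}
C dims 4,4; δ0: rk 3, SNF 1^3
Ȟ^0 = (4 − 3) − 0 = 1, so Ȟ^0 ≅ Z
Ȟ^1 = (4 − 0) − 3 = 1, so Ȟ^1 ≅ Z
Ȟ^2 = (0 − 0) − 0 = 0, so Ȟ^2 ≅ 0


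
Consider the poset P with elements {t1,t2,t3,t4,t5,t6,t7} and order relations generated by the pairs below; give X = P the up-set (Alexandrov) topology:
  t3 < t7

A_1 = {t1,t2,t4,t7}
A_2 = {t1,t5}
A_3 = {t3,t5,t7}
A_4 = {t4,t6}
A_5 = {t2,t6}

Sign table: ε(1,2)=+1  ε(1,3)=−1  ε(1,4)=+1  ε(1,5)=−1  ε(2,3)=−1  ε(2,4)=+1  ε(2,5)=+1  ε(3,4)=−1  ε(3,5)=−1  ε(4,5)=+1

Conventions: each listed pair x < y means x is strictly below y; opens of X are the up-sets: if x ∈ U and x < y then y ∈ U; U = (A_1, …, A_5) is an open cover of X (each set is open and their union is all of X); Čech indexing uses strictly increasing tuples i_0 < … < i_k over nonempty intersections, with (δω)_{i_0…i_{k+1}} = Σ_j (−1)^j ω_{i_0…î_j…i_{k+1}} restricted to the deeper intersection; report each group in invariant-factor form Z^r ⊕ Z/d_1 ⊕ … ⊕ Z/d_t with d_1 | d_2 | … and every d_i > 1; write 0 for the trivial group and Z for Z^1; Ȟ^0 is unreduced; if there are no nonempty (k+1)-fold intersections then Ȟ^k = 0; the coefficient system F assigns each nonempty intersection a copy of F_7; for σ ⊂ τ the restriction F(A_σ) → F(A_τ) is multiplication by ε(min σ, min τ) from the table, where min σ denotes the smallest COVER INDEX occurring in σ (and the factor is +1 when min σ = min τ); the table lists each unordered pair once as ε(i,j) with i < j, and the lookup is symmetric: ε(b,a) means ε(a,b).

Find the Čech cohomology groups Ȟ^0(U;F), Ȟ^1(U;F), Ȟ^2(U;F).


nerve simplices:
  A12={t1} A13={t7} A14={t4} A15={t2} A23={t5} A45={t6}
C dims 5,6; δ0: rk_F7 5
degree 0: 5−5−0 = 0 → Ȟ^0 ≅ 0
degree 1: 6−0−5 = 1 → Ȟ^1 ≅ Z/7
degree 2: 0−0−0 = 0 → Ȟ^2 ≅ 0

Ȟ^0 = 0, Ȟ^1 = Z/7, Ȟ^2 = 0


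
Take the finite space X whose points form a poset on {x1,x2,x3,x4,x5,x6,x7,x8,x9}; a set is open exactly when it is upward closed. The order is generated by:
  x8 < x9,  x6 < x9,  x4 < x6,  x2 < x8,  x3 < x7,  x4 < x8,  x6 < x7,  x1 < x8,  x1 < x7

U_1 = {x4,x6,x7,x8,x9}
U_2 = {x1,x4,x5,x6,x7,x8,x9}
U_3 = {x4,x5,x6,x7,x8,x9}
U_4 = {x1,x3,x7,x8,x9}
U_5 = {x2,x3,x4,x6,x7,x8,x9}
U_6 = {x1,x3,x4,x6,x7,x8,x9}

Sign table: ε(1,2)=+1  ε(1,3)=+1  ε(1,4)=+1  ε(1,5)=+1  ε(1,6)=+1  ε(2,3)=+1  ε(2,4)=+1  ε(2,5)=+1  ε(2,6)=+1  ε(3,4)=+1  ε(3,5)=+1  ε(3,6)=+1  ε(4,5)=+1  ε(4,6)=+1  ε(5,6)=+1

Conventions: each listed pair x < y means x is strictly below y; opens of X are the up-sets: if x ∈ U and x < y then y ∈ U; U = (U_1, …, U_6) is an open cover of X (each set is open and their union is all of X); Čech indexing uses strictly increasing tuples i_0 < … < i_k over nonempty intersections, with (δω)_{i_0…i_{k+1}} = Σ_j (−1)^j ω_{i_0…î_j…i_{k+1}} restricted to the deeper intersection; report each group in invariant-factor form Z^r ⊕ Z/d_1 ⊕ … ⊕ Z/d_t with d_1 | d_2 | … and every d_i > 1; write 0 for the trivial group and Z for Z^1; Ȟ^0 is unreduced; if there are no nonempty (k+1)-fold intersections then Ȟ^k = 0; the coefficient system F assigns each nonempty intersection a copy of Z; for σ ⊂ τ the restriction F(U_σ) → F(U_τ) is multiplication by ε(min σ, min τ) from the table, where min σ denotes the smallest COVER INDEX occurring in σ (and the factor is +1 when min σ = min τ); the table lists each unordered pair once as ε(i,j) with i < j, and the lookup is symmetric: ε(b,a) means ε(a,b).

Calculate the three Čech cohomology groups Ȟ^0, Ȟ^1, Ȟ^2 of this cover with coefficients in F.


Ȟ^0 = Z, Ȟ^1 = 0 and Ȟ^2 = 0

nonempty intersections:
  U12={x4,x6,x7,x8,x9} U13={x4,x6,x7,x8,x9} U14={x7,x8,x9} U15={x4,x6,x7,x8,x9} U16={x4,x6,x7,x8,x9} U23={x4,x5,x6,x7,x8,x9} U24={x1,x7,x8,x9} U25={x4,x6,x7,x8,x9} U26={x1,x4,x6,x7,x8,x9} U34={x7,x8,x9} U35={x4,x6,x7,x8,x9} U36={x4,x6,x7,x8,x9} U45={x3,x7,x8,x9} U46={x1,x3,x7,x8,x9} U56={x3,x4,x6,x7,x8,x9}
  U123={x4,x6,x7,x8,x9} U124={x7,x8,x9} U125={x4,x6,x7,x8,x9} U126={x4,x6,x7,x8,x9} U134={x7,x8,x9} U135={x4,x6,x7,x8,x9} U136={x4,x6,x7,x8,x9} U145={x7,x8,x9} U146={x7,x8,x9} U156={x4,x6,x7,x8,x9} U234={x7,x8,x9} U235={x4,x6,x7,x8,x9} U236={x4,x6,x7,x8,x9} U245={x7,x8,x9} U246={x1,x7,x8,x9} U256={x4,x6,x7,x8,x9} U345={x7,x8,x9} U346={x7,x8,x9} U356={x4,x6,x7,x8,x9} U456={x3,x7,x8,x9}
  U1234={x7,x8,x9} U1235={x4,x6,x7,x8,x9} U1236={x4,x6,x7,x8,x9} U1245={x7,x8,x9} U1246={x7,x8,x9} U1256={x4,x6,x7,x8,x9} U1345={x7,x8,x9} U1346={x7,x8,x9} U1356={x4,x6,x7,x8,x9} U1456={x7,x8,x9} U2345={x7,x8,x9} U2346={x7,x8,x9} U2356={x4,x6,x7,x8,x9} U2456={x7,x8,x9} U3456={x7,x8,x9}
  U12345={x7,x8,x9} U12346={x7,x8,x9} U12356={x4,x6,x7,x8,x9} U12456={x7,x8,x9} U13456={x7,x8,x9} U23456={x7,x8,x9}
  U123456={x7,x8,x9}
C dims 6,15,20,15; δ0: rk 5, SNF 1^5; δ1: rk 10, SNF 1^10; δ2: rk 10, SNF 1^10
Ȟ^0: (6−5)−0=1 ⇒ Z
Ȟ^1: (15−10)−5=0 ⇒ 0
Ȟ^2: (20−10)−10=0 ⇒ 0


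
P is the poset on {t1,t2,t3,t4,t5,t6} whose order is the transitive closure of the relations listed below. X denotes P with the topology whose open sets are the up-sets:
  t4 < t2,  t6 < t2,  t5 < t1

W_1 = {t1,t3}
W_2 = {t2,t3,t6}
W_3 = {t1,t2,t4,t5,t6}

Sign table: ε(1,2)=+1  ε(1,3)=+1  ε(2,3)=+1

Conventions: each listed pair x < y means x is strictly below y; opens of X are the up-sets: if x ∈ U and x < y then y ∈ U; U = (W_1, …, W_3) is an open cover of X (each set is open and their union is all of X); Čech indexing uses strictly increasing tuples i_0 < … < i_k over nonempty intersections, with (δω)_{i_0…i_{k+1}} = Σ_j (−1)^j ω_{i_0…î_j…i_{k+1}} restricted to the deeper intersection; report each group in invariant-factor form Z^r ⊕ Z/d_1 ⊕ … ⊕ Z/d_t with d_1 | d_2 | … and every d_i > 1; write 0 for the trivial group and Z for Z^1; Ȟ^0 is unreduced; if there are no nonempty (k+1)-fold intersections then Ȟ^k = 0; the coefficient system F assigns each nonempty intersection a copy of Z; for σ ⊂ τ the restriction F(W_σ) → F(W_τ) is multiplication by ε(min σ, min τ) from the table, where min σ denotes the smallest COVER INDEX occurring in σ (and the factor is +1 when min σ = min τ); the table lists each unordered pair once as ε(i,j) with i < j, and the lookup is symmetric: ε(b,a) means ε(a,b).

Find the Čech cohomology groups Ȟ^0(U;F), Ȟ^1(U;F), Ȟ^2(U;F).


Ȟ^0(U;F) ≅ Z,  Ȟ^1(U;F) ≅ Z,  Ȟ^2(U;F) ≅ 0

nonempty overlaps:
  W12={t3} W13={t1} W23={t2,t6}
C dims 3,3; δ0: rk 2, SNF 1^2
degree 0: 3−2−0 = 1 → Ȟ^0 ≅ Z
degree 1: 3−0−2 = 1 → Ȟ^1 ≅ Z
degree 2: 0−0−0 = 0 → Ȟ^2 ≅ 0


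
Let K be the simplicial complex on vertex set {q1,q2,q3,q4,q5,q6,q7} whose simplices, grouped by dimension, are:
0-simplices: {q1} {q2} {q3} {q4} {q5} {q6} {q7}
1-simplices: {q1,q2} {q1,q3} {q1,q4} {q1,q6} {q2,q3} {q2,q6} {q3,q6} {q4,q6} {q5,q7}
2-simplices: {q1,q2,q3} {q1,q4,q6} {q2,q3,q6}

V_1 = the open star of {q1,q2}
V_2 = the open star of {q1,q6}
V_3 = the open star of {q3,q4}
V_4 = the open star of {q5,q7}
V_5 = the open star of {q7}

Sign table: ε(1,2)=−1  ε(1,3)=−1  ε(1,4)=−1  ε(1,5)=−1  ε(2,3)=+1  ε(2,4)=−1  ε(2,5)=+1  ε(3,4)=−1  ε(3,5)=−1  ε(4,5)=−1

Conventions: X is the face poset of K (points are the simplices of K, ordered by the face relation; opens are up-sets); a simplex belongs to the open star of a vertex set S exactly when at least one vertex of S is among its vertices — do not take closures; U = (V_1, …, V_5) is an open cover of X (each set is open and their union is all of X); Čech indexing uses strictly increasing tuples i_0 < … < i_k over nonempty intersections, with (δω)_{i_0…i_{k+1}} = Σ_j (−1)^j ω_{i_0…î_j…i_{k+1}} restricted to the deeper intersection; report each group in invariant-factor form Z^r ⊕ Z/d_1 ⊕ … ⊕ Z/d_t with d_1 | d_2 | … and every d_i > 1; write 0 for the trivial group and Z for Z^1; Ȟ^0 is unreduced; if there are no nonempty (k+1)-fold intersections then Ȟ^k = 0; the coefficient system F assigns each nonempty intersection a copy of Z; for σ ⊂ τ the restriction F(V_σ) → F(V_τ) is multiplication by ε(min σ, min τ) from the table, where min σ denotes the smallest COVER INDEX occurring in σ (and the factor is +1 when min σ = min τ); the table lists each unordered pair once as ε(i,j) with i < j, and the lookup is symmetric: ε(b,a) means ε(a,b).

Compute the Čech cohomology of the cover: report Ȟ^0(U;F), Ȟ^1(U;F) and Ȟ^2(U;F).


nonempty intersections:
  V1={{q1},{q2},{q1,q2},{q1,q3},{q1,q4},{q1,q6},{q2,q3},{q2,q6},{q1,q2,q3},{q1,q4,q6},{q2,q3,q6}} V2={{q1},{q6},{q1,q2},{q1,q3},{q1,q4},{q1,q6},{q2,q6},{q3,q6},{q4,q6},{q1,q2,q3},{q1,q4,q6},{q2,q3,q6}} V3={{q3},{q4},{q1,q3},{q1,q4},{q2,q3},{q3,q6},{q4,q6},{q1,q2,q3},{q1,q4,q6},{q2,q3,q6}} V4={{q5},{q7},{q5,q7}} V5={{q7},{q5,q7}}
  V12={{q1},{q1,q2},{q1,q3},{q1,q4},{q1,q6},{q2,q6},{q1,q2,q3},{q1,q4,q6},{q2,q3,q6}} V13={{q1,q3},{q1,q4},{q2,q3},{q1,q2,q3},{q1,q4,q6},{q2,q3,q6}} V23={{q1,q3},{q1,q4},{q3,q6},{q4,q6},{q1,q2,q3},{q1,q4,q6},{q2,q3,q6}} V45={{q7},{q5,q7}}
  V123={{q1,q3},{q1,q4},{q1,q2,q3},{q1,q4,q6},{q2,q3,q6}}
C dims 5,4,1; δ0: rk 3, SNF 1^3; δ1: rk 1, SNF 1^1
Ȟ^0: (5−3)−0=2 ⇒ Z^2
Ȟ^1: (4−1)−3=0 ⇒ 0
Ȟ^2: (1−0)−1=0 ⇒ 0

Ȟ^0(U;F) ≅ Z^2, Ȟ^1(U;F) ≅ 0 and Ȟ^2(U;F) ≅ 0


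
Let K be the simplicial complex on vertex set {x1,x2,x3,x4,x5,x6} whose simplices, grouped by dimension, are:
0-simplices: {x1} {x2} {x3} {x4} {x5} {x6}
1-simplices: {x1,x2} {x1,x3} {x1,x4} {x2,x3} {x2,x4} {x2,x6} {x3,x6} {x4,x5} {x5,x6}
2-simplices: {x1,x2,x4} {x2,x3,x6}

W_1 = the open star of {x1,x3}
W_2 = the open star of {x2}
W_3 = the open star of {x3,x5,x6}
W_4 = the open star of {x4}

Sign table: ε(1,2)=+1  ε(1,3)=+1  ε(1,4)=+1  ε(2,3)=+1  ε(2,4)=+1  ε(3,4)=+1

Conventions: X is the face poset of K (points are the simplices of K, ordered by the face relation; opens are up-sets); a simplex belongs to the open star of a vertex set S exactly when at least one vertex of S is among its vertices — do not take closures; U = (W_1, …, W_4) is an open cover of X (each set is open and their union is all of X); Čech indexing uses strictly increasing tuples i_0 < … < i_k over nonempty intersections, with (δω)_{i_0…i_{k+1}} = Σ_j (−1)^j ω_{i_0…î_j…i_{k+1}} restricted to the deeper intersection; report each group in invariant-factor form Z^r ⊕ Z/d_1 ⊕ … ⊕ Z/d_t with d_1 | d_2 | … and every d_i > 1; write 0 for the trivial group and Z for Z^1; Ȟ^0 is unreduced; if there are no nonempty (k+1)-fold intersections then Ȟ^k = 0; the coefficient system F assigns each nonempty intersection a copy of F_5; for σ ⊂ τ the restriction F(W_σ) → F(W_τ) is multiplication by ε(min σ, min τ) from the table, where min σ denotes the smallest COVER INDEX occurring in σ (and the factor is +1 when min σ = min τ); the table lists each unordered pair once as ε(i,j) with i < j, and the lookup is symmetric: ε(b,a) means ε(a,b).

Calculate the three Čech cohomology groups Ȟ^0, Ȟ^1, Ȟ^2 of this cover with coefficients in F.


Ȟ^0 ≅ Z/5, Ȟ^1 ≅ Z/5 and Ȟ^2 ≅ 0

cover nerve:
  W1={{x1},{x3},{x1,x2},{x1,x3},{x1,x4},{x2,x3},{x3,x6},{x1,x2,x4},{x2,x3,x6}} W2={{x2},{x1,x2},{x2,x3},{x2,x4},{x2,x6},{x1,x2,x4},{x2,x3,x6}} W3={{x3},{x5},{x6},{x1,x3},{x2,x3},{x2,x6},{x3,x6},{x4,x5},{x5,x6},{x2,x3,x6}} W4={{x4},{x1,x4},{x2,x4},{x4,x5},{x1,x2,x4}}
  W12={{x1,x2},{x2,x3},{x1,x2,x4},{x2,x3,x6}} W13={{x3},{x1,x3},{x2,x3},{x3,x6},{x2,x3,x6}} W14={{x1,x4},{x1,x2,x4}} W23={{x2,x3},{x2,x6},{x2,x3,x6}} W24={{x2,x4},{x1,x2,x4}} W34={{x4,x5}}
  W123={{x2,x3},{x2,x3,x6}} W124={{x1,x2,x4}}
C dims 4,6,2; δ0: rk_F5 3; δ1: rk_F5 2
Ȟ^0: (4−3)−0=1 ⇒ Z/5
Ȟ^1: (6−2)−3=1 ⇒ Z/5
Ȟ^2: (2−0)−2=0 ⇒ 0


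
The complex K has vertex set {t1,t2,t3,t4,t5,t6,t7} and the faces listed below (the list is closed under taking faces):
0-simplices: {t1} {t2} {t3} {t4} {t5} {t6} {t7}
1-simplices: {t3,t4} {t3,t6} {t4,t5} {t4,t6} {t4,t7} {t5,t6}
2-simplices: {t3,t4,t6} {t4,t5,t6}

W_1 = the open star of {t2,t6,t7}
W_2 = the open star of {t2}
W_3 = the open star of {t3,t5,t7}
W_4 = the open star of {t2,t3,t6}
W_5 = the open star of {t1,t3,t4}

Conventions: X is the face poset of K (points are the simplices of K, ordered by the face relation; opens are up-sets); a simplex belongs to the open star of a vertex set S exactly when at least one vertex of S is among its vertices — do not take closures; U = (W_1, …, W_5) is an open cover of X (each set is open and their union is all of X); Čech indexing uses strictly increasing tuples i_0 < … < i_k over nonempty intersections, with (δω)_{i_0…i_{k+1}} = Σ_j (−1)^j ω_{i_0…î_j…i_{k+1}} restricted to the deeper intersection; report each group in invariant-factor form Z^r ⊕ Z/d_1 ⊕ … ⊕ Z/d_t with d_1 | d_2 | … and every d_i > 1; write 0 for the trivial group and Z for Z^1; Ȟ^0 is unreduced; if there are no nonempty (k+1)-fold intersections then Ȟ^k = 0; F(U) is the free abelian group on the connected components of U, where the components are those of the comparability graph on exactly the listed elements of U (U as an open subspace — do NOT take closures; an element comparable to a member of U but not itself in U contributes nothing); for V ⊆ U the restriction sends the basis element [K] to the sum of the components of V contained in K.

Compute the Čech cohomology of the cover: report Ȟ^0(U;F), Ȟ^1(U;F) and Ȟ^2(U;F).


Ȟ^0 = Z^3, Ȟ^1 = 0 and Ȟ^2 = 0

intersection data:
  W1={{t2},{t6},{t7},{t3,t6},{t4,t6},{t4,t7},{t5,t6},{t3,t4,t6},{t4,t5,t6}} W2={{t2}} W3={{t3},{t5},{t7},{t3,t4},{t3,t6},{t4,t5},{t4,t7},{t5,t6},{t3,t4,t6},{t4,t5,t6}} W4={{t2},{t3},{t6},{t3,t4},{t3,t6},{t4,t6},{t5,t6},{t3,t4,t6},{t4,t5,t6}} W5={{t1},{t3},{t4},{t3,t4},{t3,t6},{t4,t5},{t4,t6},{t4,t7},{t3,t4,t6},{t4,t5,t6}}
  W12={{t2}} W13={{t7},{t3,t6},{t4,t7},{t5,t6},{t3,t4,t6},{t4,t5,t6}} W14={{t2},{t6},{t3,t6},{t4,t6},{t5,t6},{t3,t4,t6},{t4,t5,t6}} W15={{t3,t6},{t4,t6},{t4,t7},{t3,t4,t6},{t4,t5,t6}} W24={{t2}} W34={{t3},{t3,t4},{t3,t6},{t5,t6},{t3,t4,t6},{t4,t5,t6}} W35={{t3},{t3,t4},{t3,t6},{t4,t5},{t4,t7},{t3,t4,t6},{t4,t5,t6}} W45={{t3},{t3,t4},{t3,t6},{t4,t6},{t3,t4,t6},{t4,t5,t6}}
  W124={{t2}} W134={{t3,t6},{t5,t6},{t3,t4,t6},{t4,t5,t6}} W135={{t3,t6},{t4,t7},{t3,t4,t6},{t4,t5,t6}} W145={{t3,t6},{t4,t6},{t3,t4,t6},{t4,t5,t6}} W345={{t3},{t3,t4},{t3,t6},{t3,t4,t6},{t4,t5,t6}}
  W1345={{t3,t6},{t3,t4,t6},{t4,t5,t6}}
components per intersection:
  W1: {{t2}} {{t6},{t3,t6},{t4,t6},{t5,t6},{t3,t4,t6},{t4,t5,t6}} {{t7},{t4,t7}}
  W2: {{t2}}
  W3: {{t3},{t3,t4},{t3,t6},{t3,t4,t6}} {{t5},{t4,t5},{t5,t6},{t4,t5,t6}} {{t7},{t4,t7}}
  W4: {{t2}} {{t3},{t6},{t3,t4},{t3,t6},{t4,t6},{t5,t6},{t3,t4,t6},{t4,t5,t6}}
  W5: {{t1}} {{t3},{t4},{t3,t4},{t3,t6},{t4,t5},{t4,t6},{t4,t7},{t3,t4,t6},{t4,t5,t6}}
  W12: {{t2}}
  W13: {{t7},{t4,t7}} {{t3,t6},{t3,t4,t6}} {{t5,t6},{t4,t5,t6}}
  W14: {{t2}} {{t6},{t3,t6},{t4,t6},{t5,t6},{t3,t4,t6},{t4,t5,t6}}
  W15: {{t3,t6},{t4,t6},{t3,t4,t6},{t4,t5,t6}} {{t4,t7}}
  W24: {{t2}}
  W34: {{t3},{t3,t4},{t3,t6},{t3,t4,t6}} {{t5,t6},{t4,t5,t6}}
  W35: {{t3},{t3,t4},{t3,t6},{t3,t4,t6}} {{t4,t5},{t4,t5,t6}} {{t4,t7}}
  W45: {{t3},{t3,t4},{t3,t6},{t4,t6},{t3,t4,t6},{t4,t5,t6}}
  W124: {{t2}}
  W134: {{t3,t6},{t3,t4,t6}} {{t5,t6},{t4,t5,t6}}
  W135: {{t3,t6},{t3,t4,t6}} {{t4,t7}} {{t4,t5,t6}}
  W145: {{t3,t6},{t4,t6},{t3,t4,t6},{t4,t5,t6}}
  W345: {{t3},{t3,t4},{t3,t6},{t3,t4,t6}} {{t4,t5,t6}}
  W1345: {{t3,t6},{t3,t4,t6}} {{t4,t5,t6}}
C dims 11,15,9,2; δ0: rk 8, SNF 1^8; δ1: rk 7, SNF 1^7; δ2: rk 2, SNF 1^2
Ȟ^0 = (11 − 8) − 0 = 3, so Ȟ^0 ≅ Z^3
Ȟ^1 = (15 − 7) − 8 = 0, so Ȟ^1 ≅ 0
Ȟ^2 = (9 − 2) − 7 = 0, so Ȟ^2 ≅ 0


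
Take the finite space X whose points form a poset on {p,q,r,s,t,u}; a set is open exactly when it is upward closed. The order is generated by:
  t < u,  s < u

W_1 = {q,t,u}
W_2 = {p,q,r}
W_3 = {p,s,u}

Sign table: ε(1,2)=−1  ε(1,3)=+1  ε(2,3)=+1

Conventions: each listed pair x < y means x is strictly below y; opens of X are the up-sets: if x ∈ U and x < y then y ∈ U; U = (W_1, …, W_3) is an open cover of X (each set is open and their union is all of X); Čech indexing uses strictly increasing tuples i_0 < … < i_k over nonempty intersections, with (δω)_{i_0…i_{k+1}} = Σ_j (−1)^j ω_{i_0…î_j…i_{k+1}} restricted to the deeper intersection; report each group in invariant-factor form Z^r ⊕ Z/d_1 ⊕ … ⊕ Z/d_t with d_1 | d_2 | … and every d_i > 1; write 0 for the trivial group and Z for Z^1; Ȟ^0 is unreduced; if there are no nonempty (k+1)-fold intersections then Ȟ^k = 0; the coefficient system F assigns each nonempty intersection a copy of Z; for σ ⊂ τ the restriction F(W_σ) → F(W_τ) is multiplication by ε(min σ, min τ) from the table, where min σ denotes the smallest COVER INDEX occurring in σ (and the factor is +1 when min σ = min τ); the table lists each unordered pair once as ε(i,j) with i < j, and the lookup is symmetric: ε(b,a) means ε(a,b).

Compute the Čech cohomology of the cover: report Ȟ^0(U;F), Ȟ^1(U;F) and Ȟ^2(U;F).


Ȟ^0 ≅ 0; Ȟ^1 ≅ Z/2; Ȟ^2 ≅ 0

intersection data:
  W12={q} W13={u} W23={p}
C dims 3,3; δ0: rk 3, SNF 1^2·2
Ȟ^0 = (3 − 3) − 0 = 0, so Ȟ^0 ≅ 0
Ȟ^1 = (3 − 0) − 3 = 0 plus torsion [2], so Ȟ^1 ≅ Z/2
Ȟ^2 = (0 − 0) − 0 = 0, so Ȟ^2 ≅ 0


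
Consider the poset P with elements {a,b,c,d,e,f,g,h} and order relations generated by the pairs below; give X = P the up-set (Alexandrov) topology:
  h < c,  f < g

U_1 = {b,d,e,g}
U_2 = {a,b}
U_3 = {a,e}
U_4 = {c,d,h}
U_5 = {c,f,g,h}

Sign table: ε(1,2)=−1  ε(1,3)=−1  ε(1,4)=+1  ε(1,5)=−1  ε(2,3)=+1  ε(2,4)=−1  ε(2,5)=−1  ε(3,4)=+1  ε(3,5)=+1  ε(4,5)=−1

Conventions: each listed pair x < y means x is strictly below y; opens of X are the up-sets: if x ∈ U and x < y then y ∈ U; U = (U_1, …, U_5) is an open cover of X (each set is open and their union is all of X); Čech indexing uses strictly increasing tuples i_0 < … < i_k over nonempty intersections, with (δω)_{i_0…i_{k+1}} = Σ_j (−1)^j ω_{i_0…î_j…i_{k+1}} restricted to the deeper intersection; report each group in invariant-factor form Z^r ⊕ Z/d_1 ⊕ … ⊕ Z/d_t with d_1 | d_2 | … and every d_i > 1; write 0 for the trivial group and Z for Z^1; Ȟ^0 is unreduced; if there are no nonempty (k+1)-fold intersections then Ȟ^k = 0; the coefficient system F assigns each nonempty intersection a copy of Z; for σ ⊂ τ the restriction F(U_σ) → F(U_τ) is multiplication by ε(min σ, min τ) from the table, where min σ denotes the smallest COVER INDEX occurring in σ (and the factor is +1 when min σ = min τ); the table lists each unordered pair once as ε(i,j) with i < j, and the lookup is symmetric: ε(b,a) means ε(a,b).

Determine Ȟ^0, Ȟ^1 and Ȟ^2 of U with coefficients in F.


nerve of the cover:
  U12={b} U13={e} U14={d} U15={g} U23={a} U45={c,h}
C dims 5,6; δ0: rk 4, SNF 1^4
Ȟ^0 = (5 − 4) − 0 = 1, so Ȟ^0 ≅ Z
Ȟ^1 = (6 − 0) − 4 = 2, so Ȟ^1 ≅ Z^2
Ȟ^2 = (0 − 0) − 0 = 0, so Ȟ^2 ≅ 0

Ȟ^0 ≅ Z,  Ȟ^1 ≅ Z^2,  Ȟ^2 ≅ 0


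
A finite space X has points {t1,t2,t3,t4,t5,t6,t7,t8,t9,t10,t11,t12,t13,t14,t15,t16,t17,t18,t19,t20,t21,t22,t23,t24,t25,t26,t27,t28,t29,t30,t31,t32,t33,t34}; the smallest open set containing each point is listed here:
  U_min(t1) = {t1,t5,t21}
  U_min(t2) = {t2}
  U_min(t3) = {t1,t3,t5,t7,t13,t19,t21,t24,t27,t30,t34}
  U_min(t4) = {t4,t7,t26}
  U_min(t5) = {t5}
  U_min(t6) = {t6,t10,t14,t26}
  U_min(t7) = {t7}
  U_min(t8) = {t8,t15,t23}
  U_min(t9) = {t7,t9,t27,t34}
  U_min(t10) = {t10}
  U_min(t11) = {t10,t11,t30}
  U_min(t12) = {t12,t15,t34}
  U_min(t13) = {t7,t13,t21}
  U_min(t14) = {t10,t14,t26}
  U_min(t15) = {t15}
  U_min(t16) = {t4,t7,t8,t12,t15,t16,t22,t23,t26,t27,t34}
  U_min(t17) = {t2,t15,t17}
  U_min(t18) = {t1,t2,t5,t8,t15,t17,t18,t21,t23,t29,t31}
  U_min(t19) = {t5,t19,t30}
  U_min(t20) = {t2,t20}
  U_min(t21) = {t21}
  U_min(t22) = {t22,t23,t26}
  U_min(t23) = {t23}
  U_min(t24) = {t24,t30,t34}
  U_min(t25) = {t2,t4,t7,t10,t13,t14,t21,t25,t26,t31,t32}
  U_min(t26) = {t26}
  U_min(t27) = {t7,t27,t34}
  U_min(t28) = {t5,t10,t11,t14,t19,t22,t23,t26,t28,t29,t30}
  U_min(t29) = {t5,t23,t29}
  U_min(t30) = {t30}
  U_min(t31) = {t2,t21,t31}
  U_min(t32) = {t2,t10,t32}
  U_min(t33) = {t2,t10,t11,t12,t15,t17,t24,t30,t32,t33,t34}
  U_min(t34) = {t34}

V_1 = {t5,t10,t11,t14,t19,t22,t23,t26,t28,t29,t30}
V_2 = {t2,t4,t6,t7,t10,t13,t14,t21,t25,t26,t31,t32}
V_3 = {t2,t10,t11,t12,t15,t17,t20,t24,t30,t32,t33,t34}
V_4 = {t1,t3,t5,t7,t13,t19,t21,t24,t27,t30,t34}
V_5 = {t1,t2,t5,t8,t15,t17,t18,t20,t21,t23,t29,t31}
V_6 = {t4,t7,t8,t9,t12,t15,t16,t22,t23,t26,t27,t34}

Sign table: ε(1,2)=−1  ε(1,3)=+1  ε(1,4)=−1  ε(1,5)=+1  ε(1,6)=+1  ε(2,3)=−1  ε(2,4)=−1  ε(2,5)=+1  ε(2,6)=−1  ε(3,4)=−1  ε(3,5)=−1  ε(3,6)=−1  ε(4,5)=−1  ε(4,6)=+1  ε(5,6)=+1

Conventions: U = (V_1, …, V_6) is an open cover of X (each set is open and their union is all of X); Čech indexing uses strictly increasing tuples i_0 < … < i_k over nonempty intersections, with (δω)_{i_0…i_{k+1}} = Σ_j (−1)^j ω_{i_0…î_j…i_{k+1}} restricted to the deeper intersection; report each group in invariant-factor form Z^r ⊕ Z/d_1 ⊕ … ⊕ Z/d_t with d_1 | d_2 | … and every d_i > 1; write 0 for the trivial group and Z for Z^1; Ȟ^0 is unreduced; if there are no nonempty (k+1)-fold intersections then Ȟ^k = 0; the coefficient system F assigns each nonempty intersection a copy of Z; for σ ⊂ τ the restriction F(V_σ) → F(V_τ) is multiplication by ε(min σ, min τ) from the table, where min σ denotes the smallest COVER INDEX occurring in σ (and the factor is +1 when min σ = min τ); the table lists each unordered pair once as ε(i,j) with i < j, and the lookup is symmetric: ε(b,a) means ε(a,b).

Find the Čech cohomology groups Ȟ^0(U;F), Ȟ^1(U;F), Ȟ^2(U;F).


nerve of the cover:
  V12={t10,t14,t26} V13={t10,t11,t30} V14={t5,t19,t30} V15={t5,t23,t29} V16={t22,t23,t26} V23={t2,t10,t32} V24={t7,t13,t21} V25={t2,t21,t31} V26={t4,t7,t26} V34={t24,t30,t34} V35={t2,t15,t17,t20} V36={t12,t15,t34} V45={t1,t5,t21} V46={t7,t27,t34} V56={t8,t15,t23}
  V123={t10} V126={t26} V134={t30} V145={t5} V156={t23} V235={t2} V245={t21} V246={t7} V346={t34} V356={t15}
C dims 6,15,10; δ0: rk 6, SNF 1^5·2; δ1: rk 9, SNF 1^9
Ȟ^0 = (6 − 6) − 0 = 0, so Ȟ^0 ≅ 0
Ȟ^1 = (15 − 9) − 6 = 0 plus torsion [2], so Ȟ^1 ≅ Z/2
Ȟ^2 = (10 − 0) − 9 = 1, so Ȟ^2 ≅ Z

Ȟ^0(U;F) ≅ 0, Ȟ^1(U;F) ≅ Z/2 and Ȟ^2(U;F) ≅ Z


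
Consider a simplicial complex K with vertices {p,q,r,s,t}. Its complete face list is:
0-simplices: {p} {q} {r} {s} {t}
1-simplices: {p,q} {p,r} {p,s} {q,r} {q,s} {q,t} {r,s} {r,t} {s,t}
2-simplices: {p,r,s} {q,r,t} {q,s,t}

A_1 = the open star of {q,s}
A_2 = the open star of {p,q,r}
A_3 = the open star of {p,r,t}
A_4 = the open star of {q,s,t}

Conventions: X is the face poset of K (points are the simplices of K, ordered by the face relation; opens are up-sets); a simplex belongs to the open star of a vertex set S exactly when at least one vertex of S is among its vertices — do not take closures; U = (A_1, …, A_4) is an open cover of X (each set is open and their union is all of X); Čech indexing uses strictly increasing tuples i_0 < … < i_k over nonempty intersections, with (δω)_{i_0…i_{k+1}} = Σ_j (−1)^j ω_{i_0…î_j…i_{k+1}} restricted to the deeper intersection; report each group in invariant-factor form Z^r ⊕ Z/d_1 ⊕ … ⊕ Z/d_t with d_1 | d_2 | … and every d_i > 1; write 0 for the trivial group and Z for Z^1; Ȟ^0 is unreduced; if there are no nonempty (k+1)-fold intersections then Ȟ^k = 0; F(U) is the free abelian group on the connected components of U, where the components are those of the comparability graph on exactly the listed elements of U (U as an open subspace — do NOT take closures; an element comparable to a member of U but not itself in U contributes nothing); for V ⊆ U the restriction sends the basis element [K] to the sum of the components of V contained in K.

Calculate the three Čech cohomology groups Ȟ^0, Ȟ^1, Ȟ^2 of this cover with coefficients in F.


nonempty overlaps:
  A1={{q},{s},{p,q},{p,s},{q,r},{q,s},{q,t},{r,s},{s,t},{p,r,s},{q,r,t},{q,s,t}} A2={{p},{q},{r},{p,q},{p,r},{p,s},{q,r},{q,s},{q,t},{r,s},{r,t},{p,r,s},{q,r,t},{q,s,t}} A3={{p},{r},{t},{p,q},{p,r},{p,s},{q,r},{q,t},{r,s},{r,t},{s,t},{p,r,s},{q,r,t},{q,s,t}} A4={{q},{s},{t},{p,q},{p,s},{q,r},{q,s},{q,t},{r,s},{r,t},{s,t},{p,r,s},{q,r,t},{q,s,t}}
  A12={{q},{p,q},{p,s},{q,r},{q,s},{q,t},{r,s},{p,r,s},{q,r,t},{q,s,t}} A13={{p,q},{p,s},{q,r},{q,t},{r,s},{s,t},{p,r,s},{q,r,t},{q,s,t}} A14={{q},{s},{p,q},{p,s},{q,r},{q,s},{q,t},{r,s},{s,t},{p,r,s},{q,r,t},{q,s,t}} A23={{p},{r},{p,q},{p,r},{p,s},{q,r},{q,t},{r,s},{r,t},{p,r,s},{q,r,t},{q,s,t}} A24={{q},{p,q},{p,s},{q,r},{q,s},{q,t},{r,s},{r,t},{p,r,s},{q,r,t},{q,s,t}} A34={{t},{p,q},{p,s},{q,r},{q,t},{r,s},{r,t},{s,t},{p,r,s},{q,r,t},{q,s,t}}
  A123={{p,q},{p,s},{q,r},{q,t},{r,s},{p,r,s},{q,r,t},{q,s,t}} A124={{q},{p,q},{p,s},{q,r},{q,s},{q,t},{r,s},{p,r,s},{q,r,t},{q,s,t}} A134={{p,q},{p,s},{q,r},{q,t},{r,s},{s,t},{p,r,s},{q,r,t},{q,s,t}} A234={{p,q},{p,s},{q,r},{q,t},{r,s},{r,t},{p,r,s},{q,r,t},{q,s,t}}
  A1234={{p,q},{p,s},{q,r},{q,t},{r,s},{p,r,s},{q,r,t},{q,s,t}}
components per intersection:
  A1: {{q},{s},{p,q},{p,s},{q,r},{q,s},{q,t},{r,s},{s,t},{p,r,s},{q,r,t},{q,s,t}}
  A2: {{p},{q},{r},{p,q},{p,r},{p,s},{q,r},{q,s},{q,t},{r,s},{r,t},{p,r,s},{q,r,t},{q,s,t}}
  A3: {{p},{r},{t},{p,q},{p,r},{p,s},{q,r},{q,t},{r,s},{r,t},{s,t},{p,r,s},{q,r,t},{q,s,t}}
  A4: {{q},{s},{t},{p,q},{p,s},{q,r},{q,s},{q,t},{r,s},{r,t},{s,t},{p,r,s},{q,r,t},{q,s,t}}
  A12: {{q},{p,q},{q,r},{q,s},{q,t},{q,r,t},{q,s,t}} {{p,s},{r,s},{p,r,s}}
  A13: {{p,q}} {{p,s},{r,s},{p,r,s}} {{q,r},{q,t},{s,t},{q,r,t},{q,s,t}}
  A14: {{q},{s},{p,q},{p,s},{q,r},{q,s},{q,t},{r,s},{s,t},{p,r,s},{q,r,t},{q,s,t}}
  A23: {{p},{r},{p,q},{p,r},{p,s},{q,r},{q,t},{r,s},{r,t},{p,r,s},{q,r,t},{q,s,t}}
  A24: {{q},{p,q},{q,r},{q,s},{q,t},{r,t},{q,r,t},{q,s,t}} {{p,s},{r,s},{p,r,s}}
  A34: {{t},{q,r},{q,t},{r,t},{s,t},{q,r,t},{q,s,t}} {{p,q}} {{p,s},{r,s},{p,r,s}}
  A123: {{p,q}} {{p,s},{r,s},{p,r,s}} {{q,r},{q,t},{q,r,t},{q,s,t}}
  A124: {{q},{p,q},{q,r},{q,s},{q,t},{q,r,t},{q,s,t}} {{p,s},{r,s},{p,r,s}}
  A134: {{p,q}} {{p,s},{r,s},{p,r,s}} {{q,r},{q,t},{s,t},{q,r,t},{q,s,t}}
  A234: {{p,q}} {{p,s},{r,s},{p,r,s}} {{q,r},{q,t},{r,t},{q,r,t},{q,s,t}}
  A1234: {{p,q}} {{p,s},{r,s},{p,r,s}} {{q,r},{q,t},{q,r,t},{q,s,t}}
C dims 4,12,11,3; δ0: rk 3, SNF 1^3; δ1: rk 8, SNF 1^8; δ2: rk 3, SNF 1^3
degree 0: 4−3−0 = 1 → Ȟ^0 ≅ Z
degree 1: 12−8−3 = 1 → Ȟ^1 ≅ Z
degree 2: 11−3−8 = 0 → Ȟ^2 ≅ 0

Ȟ^0(U;F) ≅ Z; Ȟ^1(U;F) ≅ Z; Ȟ^2(U;F) ≅ 0


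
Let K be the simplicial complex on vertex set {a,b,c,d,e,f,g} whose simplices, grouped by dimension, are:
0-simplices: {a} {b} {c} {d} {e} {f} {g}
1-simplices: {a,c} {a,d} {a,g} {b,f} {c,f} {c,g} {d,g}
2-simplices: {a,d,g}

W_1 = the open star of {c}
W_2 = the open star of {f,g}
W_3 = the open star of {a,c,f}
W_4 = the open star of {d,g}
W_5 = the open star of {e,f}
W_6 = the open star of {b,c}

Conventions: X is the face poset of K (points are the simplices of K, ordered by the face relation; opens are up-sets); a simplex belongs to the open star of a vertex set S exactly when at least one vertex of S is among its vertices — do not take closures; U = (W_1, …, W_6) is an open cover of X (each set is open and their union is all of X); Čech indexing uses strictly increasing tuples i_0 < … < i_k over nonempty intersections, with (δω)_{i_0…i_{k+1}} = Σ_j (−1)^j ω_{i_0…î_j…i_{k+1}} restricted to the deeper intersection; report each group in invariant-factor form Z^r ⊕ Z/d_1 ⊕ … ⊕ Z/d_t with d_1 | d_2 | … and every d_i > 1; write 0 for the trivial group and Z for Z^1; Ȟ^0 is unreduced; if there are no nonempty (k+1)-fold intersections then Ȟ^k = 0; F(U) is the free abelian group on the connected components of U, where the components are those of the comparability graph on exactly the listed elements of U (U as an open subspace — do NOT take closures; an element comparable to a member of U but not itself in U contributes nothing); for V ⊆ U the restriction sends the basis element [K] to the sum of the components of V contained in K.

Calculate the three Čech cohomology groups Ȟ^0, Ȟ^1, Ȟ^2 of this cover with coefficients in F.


nonempty intersections:
  W1={{c},{a,c},{c,f},{c,g}} W2={{f},{g},{a,g},{b,f},{c,f},{c,g},{d,g},{a,d,g}} W3={{a},{c},{f},{a,c},{a,d},{a,g},{b,f},{c,f},{c,g},{a,d,g}} W4={{d},{g},{a,d},{a,g},{c,g},{d,g},{a,d,g}} W5={{e},{f},{b,f},{c,f}} W6={{b},{c},{a,c},{b,f},{c,f},{c,g}}
  W12={{c,f},{c,g}} W13={{c},{a,c},{c,f},{c,g}} W14={{c,g}} W15={{c,f}} W16={{c},{a,c},{c,f},{c,g}} W23={{f},{a,g},{b,f},{c,f},{c,g},{a,d,g}} W24={{g},{a,g},{c,g},{d,g},{a,d,g}} W25={{f},{b,f},{c,f}} W26={{b,f},{c,f},{c,g}} W34={{a,d},{a,g},{c,g},{a,d,g}} W35={{f},{b,f},{c,f}} W36={{c},{a,c},{b,f},{c,f},{c,g}} W46={{c,g}} W56={{b,f},{c,f}}
  W123={{c,f},{c,g}} W124={{c,g}} W125={{c,f}} W126={{c,f},{c,g}} W134={{c,g}} W135={{c,f}} W136={{c},{a,c},{c,f},{c,g}} W146={{c,g}} W156={{c,f}} W234={{a,g},{c,g},{a,d,g}} W235={{f},{b,f},{c,f}} W236={{b,f},{c,f},{c,g}} W246={{c,g}} W256={{b,f},{c,f}} W346={{c,g}} W356={{b,f},{c,f}}
  W1234={{c,g}} W1235={{c,f}} W1236={{c,f},{c,g}} W1246={{c,g}} W1256={{c,f}} W1346={{c,g}} W1356={{c,f}} W2346={{c,g}} W2356={{b,f},{c,f}}
  W12346={{c,g}} W12356={{c,f}}
components per intersection:
  W1: {{c},{a,c},{c,f},{c,g}}
  W2: {{f},{b,f},{c,f}} {{g},{a,g},{c,g},{d,g},{a,d,g}}
  W3: {{a},{c},{f},{a,c},{a,d},{a,g},{b,f},{c,f},{c,g},{a,d,g}}
  W4: {{d},{g},{a,d},{a,g},{c,g},{d,g},{a,d,g}}
  W5: {{e}} {{f},{b,f},{c,f}}
  W6: {{b},{b,f}} {{c},{a,c},{c,f},{c,g}}
  W12: {{c,f}} {{c,g}}
  W13: {{c},{a,c},{c,f},{c,g}}
  W14: {{c,g}}
  W15: {{c,f}}
  W16: {{c},{a,c},{c,f},{c,g}}
  W23: {{f},{b,f},{c,f}} {{a,g},{a,d,g}} {{c,g}}
  W24: {{g},{a,g},{c,g},{d,g},{a,d,g}}
  W25: {{f},{b,f},{c,f}}
  W26: {{b,f}} {{c,f}} {{c,g}}
  W34: {{a,d},{a,g},{a,d,g}} {{c,g}}
  W35: {{f},{b,f},{c,f}}
  W36: {{c},{a,c},{c,f},{c,g}} {{b,f}}
  W46: {{c,g}}
  W56: {{b,f}} {{c,f}}
  W123: {{c,f}} {{c,g}}
  W124: {{c,g}}
  W125: {{c,f}}
  W126: {{c,f}} {{c,g}}
  W134: {{c,g}}
  W135: {{c,f}}
  W136: {{c},{a,c},{c,f},{c,g}}
  W146: {{c,g}}
  W156: {{c,f}}
  W234: {{a,g},{a,d,g}} {{c,g}}
  W235: {{f},{b,f},{c,f}}
  W236: {{b,f}} {{c,f}} {{c,g}}
  W246: {{c,g}}
  W256: {{b,f}} {{c,f}}
  W346: {{c,g}}
  W356: {{b,f}} {{c,f}}
  W1234: {{c,g}}
  W1235: {{c,f}}
  W1236: {{c,f}} {{c,g}}
  W1246: {{c,g}}
  W1256: {{c,f}}
  W1346: {{c,g}}
  W1356: {{c,f}}
  W2346: {{c,g}}
  W2356: {{b,f}} {{c,f}}
  W12346: {{c,g}}
  W12356: {{c,f}}
C dims 9,22,23,11; δ0: rk 7, SNF 1^7; δ1: rk 14, SNF 1^14; δ2: rk 9, SNF 1^9
Ȟ^0: (9−7)−0=2 ⇒ Z^2
Ȟ^1: (22−14)−7=1 ⇒ Z
Ȟ^2: (23−9)−14=0 ⇒ 0

Ȟ^0(U;F) ≅ Z^2,  Ȟ^1(U;F) ≅ Z,  Ȟ^2(U;F) ≅ 0
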